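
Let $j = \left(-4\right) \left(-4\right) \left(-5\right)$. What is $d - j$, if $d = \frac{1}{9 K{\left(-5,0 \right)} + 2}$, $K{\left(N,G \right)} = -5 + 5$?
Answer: $\frac{161}{2} \approx 80.5$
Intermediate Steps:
$K{\left(N,G \right)} = 0$
$j = -80$ ($j = 16 \left(-5\right) = -80$)
$d = \frac{1}{2}$ ($d = \frac{1}{9 \cdot 0 + 2} = \frac{1}{0 + 2} = \frac{1}{2} \approx 0.5$)
$d - j = \frac{1}{2} - -80 = \frac{1}{2} + 80 = \frac{161}{2}$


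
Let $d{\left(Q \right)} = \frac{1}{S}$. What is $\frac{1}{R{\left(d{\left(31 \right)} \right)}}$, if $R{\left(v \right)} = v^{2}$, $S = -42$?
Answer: $1764$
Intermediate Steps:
$d{\left(Q \right)} = - \frac{1}{42}$ ($d{\left(Q \right)} = \frac{1}{-42} = - \frac{1}{42}$)
$\frac{1}{R{\left(d{\left(31 \right)} \right)}} = \frac{1}{\left(- \frac{1}{42}\right)^{2}} = \frac{1}{\frac{1}{1764}} = 1764$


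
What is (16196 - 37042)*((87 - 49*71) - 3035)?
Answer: 133977242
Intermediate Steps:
(16196 - 37042)*((87 - 49*71) - 3035) = -20846*((87 - 3479) - 3035) = -20846*(-3392 - 3035) = -20846*(-6427) = 133977242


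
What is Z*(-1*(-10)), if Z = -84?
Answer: -840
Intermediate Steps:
Z*(-1*(-10)) = -(-84)*(-10) = -84*10 = -840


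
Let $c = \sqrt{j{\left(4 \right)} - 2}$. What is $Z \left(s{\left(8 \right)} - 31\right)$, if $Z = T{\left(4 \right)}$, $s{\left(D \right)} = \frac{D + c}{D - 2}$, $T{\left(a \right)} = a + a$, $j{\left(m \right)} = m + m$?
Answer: $- \frac{712}{3} + \frac{4 \sqrt{6}}{3} \approx -234.07$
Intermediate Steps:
$j{\left(m \right)} = 2 m$
$T{\left(a \right)} = 2 a$
$c = \sqrt{6}$ ($c = \sqrt{2 \cdot 4 - 2} = \sqrt{8 - 2} = \sqrt{6} \approx 2.4495$)
$s{\left(D \right)} = \frac{D + \sqrt{6}}{-2 + D}$ ($s{\left(D \right)} = \frac{D + \sqrt{6}}{D - 2} = \frac{D + \sqrt{6}}{-2 + D}$)
$Z = 8$ ($Z = 2 \cdot 4 = 8$)
$Z \left(s{\left(8 \right)} - 31\right) = 8 \left(\frac{8 + \sqrt{6}}{-2 + 8} - 31\right) = 8 \left(\frac{8 + \sqrt{6}}{6} - 31\right) = 8 \left(\left(\frac{4}{3} + \frac{\sqrt{6}}{6}\right) - 31\right) = 8 \left(- \frac{89}{3} + \frac{\sqrt{6}}{6}\right) = - \frac{712}{3} + \frac{4 \sqrt{6}}{3}$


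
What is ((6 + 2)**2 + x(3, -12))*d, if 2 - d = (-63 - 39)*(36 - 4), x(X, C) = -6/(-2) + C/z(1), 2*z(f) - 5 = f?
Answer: 205758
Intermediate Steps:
z(f) = 5/2 + f/2
x(X, C) = 3 + C/3 (x(X, C) = -6/(-2) + C/(5/2 + (1/2)*1) = -6*(-1/2) + C/(5/2 + 1/2) = 3 + C/3)
d = 3266 (d = 2 - (-63 - 39)*(36 - 4) = 2 - (-102)*32 = 2 - 1*(-3264) = 2 + 3264 = 3266)
((6 + 2)**2 + x(3, -12))*d = ((6 + 2)**2 + (3 + (1/3)*(-12)))*3266 = (8**2 + (3 - 4))*3266 = (64 - 1)*3266 = 63*3266 = 205758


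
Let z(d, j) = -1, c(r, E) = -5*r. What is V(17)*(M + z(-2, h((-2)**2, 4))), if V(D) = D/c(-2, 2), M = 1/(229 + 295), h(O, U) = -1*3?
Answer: -8891/5240 ≈ -1.6968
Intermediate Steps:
h(O, U) = -3
M = 1/524 ≈ 0.0019084
V(D) = D/10 (V(D) = D/((-5*(-2))) = D/10)
V(17)*(M + z(-2, h((-2)**2, 4))) = ((1/10)*17)*(1/524 - 1) = (17/10)*(-523/524) = -8891/5240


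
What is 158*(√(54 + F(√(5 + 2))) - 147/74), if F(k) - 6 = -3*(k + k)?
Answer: -11613/37 + 158*√(60 - 6*√7) ≈ 735.68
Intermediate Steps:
F(k) = 6 - 6*k (F(k) = 6 - 3*(k + k) = 6 - 6*k)
158*(√(54 + F(√(5 + 2))) - 147/74) = 158*(√(54 + (6 - 6*√(5 + 2))) - 147/74) = 158*(√(54 + (6 - 6*√7)) - 147*1/74) = 158*(√(60 - 6*√7) - 147/74) = 158*(-147/74 + √(60 - 6*√7)) = -11613/37 + 158*√(60 - 6*√7)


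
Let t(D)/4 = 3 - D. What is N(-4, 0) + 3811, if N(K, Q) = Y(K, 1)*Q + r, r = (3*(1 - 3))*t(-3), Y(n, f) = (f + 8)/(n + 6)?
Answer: 3667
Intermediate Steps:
t(D) = 12 - 4*D (t(D) = 4*(3 - D) = 12 - 4*D)
Y(n, f) = (8 + f)/(6 + n)
r = -144 (r = (3*(1 - 3))*(12 - 4*(-3)) = (3*(-2))*(12 + 12) = -6*24 = -144)
N(K, Q) = -144 + 9*Q/(6 + K) (N(K, Q) = ((8 + 1)/(6 + K))*Q - 144 = (9/(6 + K))*Q - 144 = 9*Q/(6 + K) - 144 = -144 + 9*Q/(6 + K))
N(-4, 0) + 3811 = 9*(-96 + 0 - 16*(-4))/(6 - 4) + 3811 = 9*(-96 + 0 + 64)/2 + 3811 = 9*(1/2)*(-32) + 3811 = -144 + 3811 = 3667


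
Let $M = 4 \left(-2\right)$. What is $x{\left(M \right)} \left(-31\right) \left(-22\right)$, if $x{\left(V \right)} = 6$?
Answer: $4092$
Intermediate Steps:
$M = -8$
$x{\left(M \right)} \left(-31\right) \left(-22\right) = 6 \left(-31\right) \left(-22\right) = \left(-186\right) \left(-22\right) = 4092$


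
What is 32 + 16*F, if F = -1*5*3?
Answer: -208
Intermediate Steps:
F = -15 (F = -5*3 = -15)
32 + 16*F = 32 + 16*(-15) = 32 - 240 = -208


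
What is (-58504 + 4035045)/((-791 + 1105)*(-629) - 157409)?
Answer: -3976541/354915 ≈ -11.204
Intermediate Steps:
(-58504 + 4035045)/((-791 + 1105)*(-629) - 157409) = 3976541/(314*(-629) - 157409) = 3976541/(-197506 - 157409) = 3976541/(-354915) = 3976541*(-1/354915) = -3976541/354915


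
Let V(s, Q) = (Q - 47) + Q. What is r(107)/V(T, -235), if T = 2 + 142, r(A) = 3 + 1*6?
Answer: -9/517 ≈ -0.017408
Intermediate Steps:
r(A) = 9 (r(A) = 3 + 6 = 9)
T = 144
V(s, Q) = -47 + 2*Q (V(s, Q) = (-47 + Q) + Q = -47 + 2*Q)
r(107)/V(T, -235) = 9/(-47 + 2*(-235)) = 9/(-47 - 470) = 9/(-517) = 9*(-1/517) = -9/517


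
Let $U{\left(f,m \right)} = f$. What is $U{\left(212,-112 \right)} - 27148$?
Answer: $-26936$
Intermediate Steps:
$U{\left(212,-112 \right)} - 27148 = 212 - 27148 = -26936$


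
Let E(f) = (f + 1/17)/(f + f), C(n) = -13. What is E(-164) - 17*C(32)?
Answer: 1235083/5576 ≈ 221.50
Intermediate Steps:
E(f) = (1/17 + f)/(2*f) (E(f) = (f + 1/17)/((2*f)) = (1/17 + f)*(1/(2*f)) = (1/17 + f)/(2*f))
E(-164) - 17*C(32) = (1/34)*(1 + 17*(-164))/(-164) - 17*(-13) = (1/34)*(-1/164)*(1 - 2788) - 1*(-221) = (1/34)*(-1/164)*(-2787) + 221 = 2787/5576 + 221 = 1235083/5576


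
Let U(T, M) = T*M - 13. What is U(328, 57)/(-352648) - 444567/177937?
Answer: -9417650611/3691125128 ≈ -2.5514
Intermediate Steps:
U(T, M) = -13 + M*T (U(T, M) = M*T - 13 = -13 + M*T)
U(328, 57)/(-352648) - 444567/177937 = (-13 + 57*328)/(-352648) - 444567/177937 = (-13 + 18696)*(-1/352648) - 444567*1/177937 = 18683*(-1/352648) - 444567/177937 = -1099/20744 - 444567/177937 = -9417650611/3691125128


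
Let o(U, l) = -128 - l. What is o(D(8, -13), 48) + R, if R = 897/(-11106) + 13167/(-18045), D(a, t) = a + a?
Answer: -1312377281/7422510 ≈ -176.81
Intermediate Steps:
D(a, t) = 2*a
R = -6015521/7422510 (R = 897*(-1/11106) + 13167*(-1/18045) = -299/3702 - 1463/2005 = -6015521/7422510 ≈ -0.81044)
o(D(8, -13), 48) + R = (-128 - 1*48) - 6015521/7422510 = (-128 - 48) - 6015521/7422510 = -176 - 6015521/7422510 = -1312377281/7422510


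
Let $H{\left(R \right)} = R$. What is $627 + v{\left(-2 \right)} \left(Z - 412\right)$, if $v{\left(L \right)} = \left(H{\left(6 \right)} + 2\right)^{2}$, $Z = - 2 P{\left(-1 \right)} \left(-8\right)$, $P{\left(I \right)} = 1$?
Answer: $-24717$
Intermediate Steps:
$Z = 16$ ($Z = \left(-2\right) 1 \left(-8\right) = \left(-2\right) \left(-8\right) = 16$)
$v{\left(L \right)} = 64$ ($v{\left(L \right)} = \left(6 + 2\right)^{2} = 8^{2} = 64$)
$627 + v{\left(-2 \right)} \left(Z - 412\right) = 627 + 64 \left(16 - 412\right) = 627 + 64 \left(-396\right) = 627 - 25344 = -24717$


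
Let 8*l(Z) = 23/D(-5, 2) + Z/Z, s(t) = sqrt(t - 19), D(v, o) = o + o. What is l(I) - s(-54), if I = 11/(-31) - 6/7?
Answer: 27/32 - I*sqrt(73) ≈ 0.84375 - 8.544*I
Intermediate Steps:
I = -263/217 (I = 11*(-1/31) - 6*1/7 = -11/31 - 6/7 = -263/217 ≈ -1.2120)
D(v, o) = 2*o
s(t) = sqrt(-19 + t)
l(Z) = 27/32 (l(Z) = (23/((2*2)) + Z/Z)/8 = (23/4 + 1)/8 = (1/8)*(27/4) = 27/32)
l(I) - s(-54) = 27/32 - sqrt(-19 - 54) = 27/32 - sqrt(-73) = 27/32 - I*sqrt(73)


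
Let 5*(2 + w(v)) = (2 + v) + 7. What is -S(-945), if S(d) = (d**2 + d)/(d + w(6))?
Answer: 945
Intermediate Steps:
w(v) = -1/5 + v/5 (w(v) = -2 + ((2 + v) + 7)/5 = -2 + (9 + v)/5 = -2 + (9/5 + v/5) = -1/5 + v/5)
S(d) = (d + d**2)/(1 + d) (S(d) = (d**2 + d)/(d + (-1/5 + (1/5)*6)) = (d + d**2)/(d + (-1/5 + 6/5)) = (d + d**2)/(d + 1) = (d + d**2)/(1 + d))
-S(-945) = -1*(-945) = 945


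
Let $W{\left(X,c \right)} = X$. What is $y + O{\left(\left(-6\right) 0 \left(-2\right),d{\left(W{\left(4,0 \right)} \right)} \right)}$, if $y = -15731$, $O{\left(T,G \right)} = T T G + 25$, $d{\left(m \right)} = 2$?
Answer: $-15706$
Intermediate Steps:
$O{\left(T,G \right)} = 25 + G T^{2}$ ($O{\left(T,G \right)} = T^{2} G + 25 = G T^{2} + 25 = 25 + G T^{2}$)
$y + O{\left(\left(-6\right) 0 \left(-2\right),d{\left(W{\left(4,0 \right)} \right)} \right)} = -15731 + \left(25 + 2 \left(\left(-6\right) 0 \left(-2\right)\right)^{2}\right) = -15731 + \left(25 + 2 \left(0 \left(-2\right)\right)^{2}\right) = -15731 + \left(25 + 2 \cdot 0^{2}\right) = -15731 + \left(25 + 2 \cdot 0\right) = -15731 + \left(25 + 0\right) = -15731 + 25 = -15706$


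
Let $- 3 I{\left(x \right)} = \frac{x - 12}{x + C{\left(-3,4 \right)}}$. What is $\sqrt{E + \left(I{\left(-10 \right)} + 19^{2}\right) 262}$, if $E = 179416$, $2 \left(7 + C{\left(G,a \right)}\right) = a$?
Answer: $\frac{\sqrt{61620730}}{15} \approx 523.33$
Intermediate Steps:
$C{\left(G,a \right)} = -7 + \frac{a}{2}$
$I{\left(x \right)} = - \frac{-12 + x}{3 \left(-5 + x\right)}$ ($I{\left(x \right)} = - \frac{\left(x - 12\right) \frac{1}{x + \left(-7 + \frac{1}{2} \cdot 4\right)}}{3} = - \frac{\left(-12 + x\right) \frac{1}{x + \left(-7 + 2\right)}}{3} = - \frac{\left(-12 + x\right) \frac{1}{x - 5}}{3} = - \frac{\left(-12 + x\right) \frac{1}{-5 + x}}{3} = - \frac{\frac{1}{-5 + x} \left(-12 + x\right)}{3} = - \frac{-12 + x}{3 \left(-5 + x\right)}$)
$\sqrt{E + \left(I{\left(-10 \right)} + 19^{2}\right) 262} = \sqrt{179416 + \left(\frac{12 - -10}{3 \left(-5 - 10\right)} + 19^{2}\right) 262} = \sqrt{179416 + \left(\frac{12 + 10}{3 \left(-15\right)} + 361\right) 262} = \sqrt{179416 + \left(\frac{1}{3} \left(- \frac{1}{15}\right) 22 + 361\right) 262} = \sqrt{179416 + \left(- \frac{22}{45} + 361\right) 262} = \sqrt{179416 + \frac{16223}{45} \cdot 262} = \sqrt{179416 + \frac{4250426}{45}} = \sqrt{\frac{12324146}{45}} = \frac{\sqrt{61620730}}{15}$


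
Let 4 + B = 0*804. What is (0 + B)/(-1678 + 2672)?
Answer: -2/497 ≈ -0.0040241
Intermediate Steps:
B = -4 (B = -4 + 0*804 = -4 + 0 = -4)
(0 + B)/(-1678 + 2672) = (0 - 4)/(-1678 + 2672) = -4/994 = -4*1/994 = -2/497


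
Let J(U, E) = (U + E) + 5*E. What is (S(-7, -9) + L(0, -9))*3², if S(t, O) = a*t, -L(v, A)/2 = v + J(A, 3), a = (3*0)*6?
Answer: -162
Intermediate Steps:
J(U, E) = U + 6*E (J(U, E) = (E + U) + 5*E = U + 6*E)
a = 0 (a = 0*6 = 0)
L(v, A) = -36 - 2*A - 2*v (L(v, A) = -2*(v + (A + 6*3)) = -2*(v + (A + 18)) = -2*(v + (18 + A)) = -2*(18 + A + v) = -36 - 2*A - 2*v)
S(t, O) = 0 (S(t, O) = 0*t = 0)
(S(-7, -9) + L(0, -9))*3² = (0 + (-36 - 2*(-9) - 2*0))*3² = (0 + (-36 + 18 + 0))*9 = (0 - 18)*9 = -18*9 = -162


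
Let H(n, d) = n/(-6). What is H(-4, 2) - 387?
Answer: -1159/3 ≈ -386.33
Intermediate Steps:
H(n, d) = -n/6 (H(n, d) = n*(-1/6) = -n/6)
H(-4, 2) - 387 = -1/6*(-4) - 387 = 2/3 - 387 = -1159/3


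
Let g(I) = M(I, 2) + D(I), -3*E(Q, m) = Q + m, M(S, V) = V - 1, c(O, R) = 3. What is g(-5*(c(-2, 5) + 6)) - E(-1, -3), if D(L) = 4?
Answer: 11/3 ≈ 3.6667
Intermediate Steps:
M(S, V) = -1 + V
E(Q, m) = -Q/3 - m/3 (E(Q, m) = -(Q + m)/3 = -Q/3 - m/3)
g(I) = 5 (g(I) = (-1 + 2) + 4 = 1 + 4 = 5)
g(-5*(c(-2, 5) + 6)) - E(-1, -3) = 5 - (-⅓*(-1) - ⅓*(-3)) = 5 - (⅓ + 1) = 5 - 1*4/3 = 5 - 4/3 = 11/3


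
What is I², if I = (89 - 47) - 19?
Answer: 529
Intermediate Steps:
I = 23 (I = 42 - 19 = 23)
I² = 23² = 529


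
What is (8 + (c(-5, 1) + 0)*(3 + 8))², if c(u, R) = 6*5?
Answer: 114244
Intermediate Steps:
c(u, R) = 30
(8 + (c(-5, 1) + 0)*(3 + 8))² = (8 + (30 + 0)*(3 + 8))² = (8 + 30*11)² = (8 + 330)² = 338² = 114244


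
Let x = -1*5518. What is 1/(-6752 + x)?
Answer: -1/12270 ≈ -8.1500e-5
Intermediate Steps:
x = -5518
1/(-6752 + x) = 1/(-6752 - 5518) = 1/(-12270) = -1/12270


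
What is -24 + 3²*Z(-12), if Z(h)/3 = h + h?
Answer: -672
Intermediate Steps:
Z(h) = 6*h (Z(h) = 3*(h + h) = 3*(2*h) = 6*h)
-24 + 3²*Z(-12) = -24 + 3²*(6*(-12)) = -24 + 9*(-72) = -24 - 648 = -672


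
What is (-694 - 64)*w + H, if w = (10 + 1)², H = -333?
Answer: -92051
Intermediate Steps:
w = 121 (w = 11² = 121)
(-694 - 64)*w + H = (-694 - 64)*121 - 333 = -758*121 - 333 = -91718 - 333 = -92051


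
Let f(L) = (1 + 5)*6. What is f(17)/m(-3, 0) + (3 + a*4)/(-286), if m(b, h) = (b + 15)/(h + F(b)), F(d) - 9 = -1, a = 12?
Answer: 6813/286 ≈ 23.822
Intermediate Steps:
f(L) = 36 (f(L) = 6*6 = 36)
F(d) = 8 (F(d) = 9 - 1 = 8)
m(b, h) = (15 + b)/(8 + h) (m(b, h) = (b + 15)/(h + 8) = (15 + b)/(8 + h))
f(17)/m(-3, 0) + (3 + a*4)/(-286) = 36/(((15 - 3)/(8 + 0))) + (3 + 12*4)/(-286) = 36/((12/8)) + (3 + 48)*(-1/286) = 36/(((⅛)*12)) + 51*(-1/286) = 36/(3/2) - 51/286 = 36*(⅔) - 51/286 = 24 - 51/286 = 6813/286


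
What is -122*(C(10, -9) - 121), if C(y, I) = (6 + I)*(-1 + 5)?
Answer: 16226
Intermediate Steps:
C(y, I) = 24 + 4*I (C(y, I) = (6 + I)*4 = 24 + 4*I)
-122*(C(10, -9) - 121) = -122*((24 + 4*(-9)) - 121) = -122*((24 - 36) - 121) = -122*(-12 - 121) = -122*(-133) = 16226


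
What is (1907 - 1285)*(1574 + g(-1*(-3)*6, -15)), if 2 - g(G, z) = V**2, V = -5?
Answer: 964722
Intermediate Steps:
g(G, z) = -23 (g(G, z) = 2 - 1*(-5)**2 = 2 - 1*25 = 2 - 25 = -23)
(1907 - 1285)*(1574 + g(-1*(-3)*6, -15)) = (1907 - 1285)*(1574 - 23) = 622*1551 = 964722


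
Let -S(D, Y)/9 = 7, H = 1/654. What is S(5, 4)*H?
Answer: -21/218 ≈ -0.096330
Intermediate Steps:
H = 1/654 ≈ 0.0015291
S(D, Y) = -63 (S(D, Y) = -9*7 = -63)
S(5, 4)*H = -63*1/654 = -21/218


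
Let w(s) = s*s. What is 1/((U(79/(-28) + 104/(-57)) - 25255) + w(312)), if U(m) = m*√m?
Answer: 293067501741504/21126943540736480231 + 23668680*I*√2958585/21126943540736480231 ≈ 1.3872e-5 + 1.927e-9*I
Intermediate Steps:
w(s) = s²
U(m) = m^(3/2)
1/((U(79/(-28) + 104/(-57)) - 25255) + w(312)) = 1/(((79/(-28) + 104/(-57))^(3/2) - 25255) + 312²) = 1/(((79*(-1/28) + 104*(-1/57))^(3/2) - 25255) + 97344) = 1/(((-79/28 - 104/57)^(3/2) - 25255) + 97344) = 1/(((-7415/1596)^(3/2) - 25255) + 97344) = 1/((-7415*I*√2958585/1273608 - 25255) + 97344) = 1/((-25255 - 7415*I*√2958585/1273608) + 97344) = 1/(72089 - 7415*I*√2958585/1273608)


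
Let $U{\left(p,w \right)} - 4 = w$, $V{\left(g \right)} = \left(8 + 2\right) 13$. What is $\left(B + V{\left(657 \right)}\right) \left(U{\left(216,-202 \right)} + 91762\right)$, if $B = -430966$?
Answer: $-39449067504$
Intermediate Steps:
$V{\left(g \right)} = 130$ ($V{\left(g \right)} = 10 \cdot 13 = 130$)
$U{\left(p,w \right)} = 4 + w$
$\left(B + V{\left(657 \right)}\right) \left(U{\left(216,-202 \right)} + 91762\right) = \left(-430966 + 130\right) \left(\left(4 - 202\right) + 91762\right) = - 430836 \left(-198 + 91762\right) = \left(-430836\right) 91564 = -39449067504$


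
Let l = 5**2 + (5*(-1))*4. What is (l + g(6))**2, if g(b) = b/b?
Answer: 36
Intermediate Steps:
g(b) = 1
l = 5 (l = 25 - 5*4 = 25 - 20 = 5)
(l + g(6))**2 = (5 + 1)**2 = 6**2 = 36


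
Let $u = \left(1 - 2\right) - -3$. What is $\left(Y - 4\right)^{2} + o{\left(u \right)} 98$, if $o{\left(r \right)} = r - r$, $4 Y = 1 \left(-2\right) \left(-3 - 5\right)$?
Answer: $0$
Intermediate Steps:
$Y = 4$ ($Y = \frac{1 \left(-2\right) \left(-3 - 5\right)}{4} = \frac{\left(-2\right) \left(-8\right)}{4} = \frac{1}{4} \cdot 16 = 4$)
$u = 2$ ($u = -1 + 3 = 2$)
$o{\left(r \right)} = 0$
$\left(Y - 4\right)^{2} + o{\left(u \right)} 98 = \left(4 - 4\right)^{2} + 0 \cdot 98 = 0^{2} + 0 = 0 + 0 = 0$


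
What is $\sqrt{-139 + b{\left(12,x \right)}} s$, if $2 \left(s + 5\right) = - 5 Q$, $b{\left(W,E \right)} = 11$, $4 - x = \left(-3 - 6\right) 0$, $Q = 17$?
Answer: $- 380 i \sqrt{2} \approx - 537.4 i$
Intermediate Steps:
$x = 4$ ($x = 4 - \left(-3 - 6\right) 0 = 4 - \left(-9\right) 0 = 4 - 0 = 4 + 0 = 4$)
$s = - \frac{95}{2}$ ($s = -5 + \frac{\left(-5\right) 17}{2} = -5 + \frac{1}{2} \left(-85\right) = -5 - \frac{85}{2} = - \frac{95}{2} \approx -47.5$)
$\sqrt{-139 + b{\left(12,x \right)}} s = \sqrt{-139 + 11} \left(- \frac{95}{2}\right) = \sqrt{-128} \left(- \frac{95}{2}\right) = 8 i \sqrt{2} \left(- \frac{95}{2}\right) = - 380 i \sqrt{2}$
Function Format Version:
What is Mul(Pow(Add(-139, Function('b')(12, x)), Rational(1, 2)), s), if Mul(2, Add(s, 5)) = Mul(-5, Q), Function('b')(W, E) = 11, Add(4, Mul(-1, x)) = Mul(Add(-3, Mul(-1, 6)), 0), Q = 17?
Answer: Mul(-380, I, Pow(2, Rational(1, 2))) ≈ Mul(-537.40, I)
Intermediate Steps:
x = 4 (x = Add(4, Mul(-1, Mul(Add(-3, Mul(-1, 6)), 0))) = Add(4, Mul(-1, Mul(Add(-3, -6), 0))) = Add(4, Mul(-1, Mul(-9, 0))) = Add(4, Mul(-1, 0)) = Add(4, 0) = 4)
s = Rational(-95, 2) (s = Add(-5, Mul(Rational(1, 2), Mul(-5, 17))) = Add(-5, Mul(Rational(1, 2), -85)) = Add(-5, Rational(-85, 2)) = Rational(-95, 2) ≈ -47.500)
Mul(Pow(Add(-139, Function('b')(12, x)), Rational(1, 2)), s) = Mul(Pow(Add(-139, 11), Rational(1, 2)), Rational(-95, 2)) = Mul(Pow(-128, Rational(1, 2)), Rational(-95, 2)) = Mul(Mul(8, I, Pow(2, Rational(1, 2))), Rational(-95, 2)) = Mul(-380, I, Pow(2, Rational(1, 2)))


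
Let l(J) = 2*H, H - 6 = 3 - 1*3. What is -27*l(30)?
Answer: -324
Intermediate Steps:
H = 6 (H = 6 + (3 - 1*3) = 6 + (3 - 3) = 6 + 0 = 6)
l(J) = 12 (l(J) = 2*6 = 12)
-27*l(30) = -27*12 = -324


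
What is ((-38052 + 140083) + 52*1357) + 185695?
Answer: 358290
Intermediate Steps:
((-38052 + 140083) + 52*1357) + 185695 = (102031 + 70564) + 185695 = 172595 + 185695 = 358290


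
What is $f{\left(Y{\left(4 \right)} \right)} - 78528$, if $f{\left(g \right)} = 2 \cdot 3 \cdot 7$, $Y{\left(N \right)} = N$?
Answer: $-78486$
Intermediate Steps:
$f{\left(g \right)} = 42$ ($f{\left(g \right)} = 6 \cdot 7 = 42$)
$f{\left(Y{\left(4 \right)} \right)} - 78528 = 42 - 78528 = -78486$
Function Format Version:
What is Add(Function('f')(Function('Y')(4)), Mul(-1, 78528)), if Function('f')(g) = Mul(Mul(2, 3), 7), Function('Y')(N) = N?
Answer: -78486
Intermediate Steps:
Function('f')(g) = 42 (Function('f')(g) = Mul(6, 7) = 42)
Add(Function('f')(Function('Y')(4)), Mul(-1, 78528)) = Add(42, Mul(-1, 78528)) = Add(42, -78528) = -78486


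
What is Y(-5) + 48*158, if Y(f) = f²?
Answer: 7609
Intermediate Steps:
Y(-5) + 48*158 = (-5)² + 48*158 = 25 + 7584 = 7609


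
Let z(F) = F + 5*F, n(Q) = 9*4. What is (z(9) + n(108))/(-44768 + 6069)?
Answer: -90/38699 ≈ -0.0023256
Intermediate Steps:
n(Q) = 36
z(F) = 6*F
(z(9) + n(108))/(-44768 + 6069) = (6*9 + 36)/(-44768 + 6069) = (54 + 36)/(-38699) = 90*(-1/38699) = -90/38699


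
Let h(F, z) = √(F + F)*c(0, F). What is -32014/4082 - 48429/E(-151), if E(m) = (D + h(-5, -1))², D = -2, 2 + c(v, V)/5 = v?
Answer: (-640280*√10 + 82900617*I)/(8164*(10*√10 + 249*I)) ≈ 40.009 + 6.0771*I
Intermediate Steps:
c(v, V) = -10 + 5*v
h(F, z) = -10*√2*√F (h(F, z) = √(F + F)*(-10 + 5*0) = √(2*F)*(-10 + 0) = (√2*√F)*(-10) = -10*√2*√F)
E(m) = (-2 - 10*I*√10)² (E(m) = (-2 - 10*√2*√(-5))² = (-2 - 10*√2*I*√5)² = (-2 - 10*I*√10)²)
-32014/4082 - 48429/E(-151) = -32014/4082 - 48429/(-996 + 40*I*√10) = -32014*1/4082 - 48429/(-996 + 40*I*√10) = -16007/2041 - 48429/(-996 + 40*I*√10)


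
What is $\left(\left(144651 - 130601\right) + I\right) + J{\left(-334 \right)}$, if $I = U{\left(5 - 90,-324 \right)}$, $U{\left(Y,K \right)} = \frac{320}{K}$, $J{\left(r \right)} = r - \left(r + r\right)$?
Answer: $\frac{1165024}{81} \approx 14383.0$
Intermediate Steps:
$J{\left(r \right)} = - r$ ($J{\left(r \right)} = r - 2 r = - r$)
$I = - \frac{80}{81}$ ($I = \frac{320}{-324} = 320 \left(- \frac{1}{324}\right) = - \frac{80}{81} \approx -0.98765$)
$\left(\left(144651 - 130601\right) + I\right) + J{\left(-334 \right)} = \left(\left(144651 - 130601\right) - \frac{80}{81}\right) - -334 = \left(14050 - \frac{80}{81}\right) + 334 = \frac{1137970}{81} + 334 = \frac{1165024}{81}$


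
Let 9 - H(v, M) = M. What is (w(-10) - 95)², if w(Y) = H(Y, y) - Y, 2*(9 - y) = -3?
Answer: 29929/4 ≈ 7482.3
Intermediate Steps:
y = 21/2 (y = 9 - ½*(-3) = 9 + 3/2 = 21/2 ≈ 10.500)
H(v, M) = 9 - M
w(Y) = -3/2 - Y (w(Y) = (9 - 1*21/2) - Y = (9 - 21/2) - Y = -3/2 - Y)
(w(-10) - 95)² = ((-3/2 - 1*(-10)) - 95)² = ((-3/2 + 10) - 95)² = (17/2 - 95)² = (-173/2)² = 29929/4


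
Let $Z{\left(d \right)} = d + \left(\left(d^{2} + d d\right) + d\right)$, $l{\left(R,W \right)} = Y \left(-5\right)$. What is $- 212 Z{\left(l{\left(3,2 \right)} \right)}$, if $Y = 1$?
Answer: $-8480$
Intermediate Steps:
$l{\left(R,W \right)} = -5$ ($l{\left(R,W \right)} = 1 \left(-5\right) = -5$)
$Z{\left(d \right)} = 2 d + 2 d^{2}$ ($Z{\left(d \right)} = d + \left(\left(d^{2} + d^{2}\right) + d\right) = d + \left(2 d^{2} + d\right) = d + \left(d + 2 d^{2}\right) = 2 d + 2 d^{2}$)
$- 212 Z{\left(l{\left(3,2 \right)} \right)} = - 212 \cdot 2 \left(-5\right) \left(1 - 5\right) = - 212 \cdot 2 \left(-5\right) \left(-4\right) = \left(-212\right) 40 = -8480$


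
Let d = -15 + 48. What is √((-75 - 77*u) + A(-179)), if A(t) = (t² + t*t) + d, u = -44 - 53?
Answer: √71509 ≈ 267.41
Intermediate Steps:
d = 33
u = -97
A(t) = 33 + 2*t² (A(t) = (t² + t*t) + 33 = (t² + t²) + 33 = 2*t² + 33 = 33 + 2*t²)
√((-75 - 77*u) + A(-179)) = √((-75 - 77*(-97)) + (33 + 2*(-179)²)) = √((-75 + 7469) + (33 + 2*32041)) = √(7394 + (33 + 64082)) = √(7394 + 64115) = √71509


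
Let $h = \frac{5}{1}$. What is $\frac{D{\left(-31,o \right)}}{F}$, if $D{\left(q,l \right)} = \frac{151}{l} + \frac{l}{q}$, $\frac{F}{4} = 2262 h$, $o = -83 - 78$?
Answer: $\frac{177}{1881607} \approx 9.4068 \cdot 10^{-5}$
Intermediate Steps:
$h = 5$ ($h = 5 \cdot 1 = 5$)
$o = -161$
$F = 45240$ ($F = 4 \cdot 2262 \cdot 5 = 4 \cdot 11310 = 45240$)
$\frac{D{\left(-31,o \right)}}{F} = \frac{\frac{151}{-161} - \frac{161}{-31}}{45240} = \left(151 \left(- \frac{1}{161}\right) - - \frac{161}{31}\right) \frac{1}{45240} = \left(- \frac{151}{161} + \frac{161}{31}\right) \frac{1}{45240} = \frac{21240}{4991} \cdot \frac{1}{45240} = \frac{177}{1881607}$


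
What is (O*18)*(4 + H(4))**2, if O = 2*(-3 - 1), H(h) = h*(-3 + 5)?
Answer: -20736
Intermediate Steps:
H(h) = 2*h (H(h) = h*2 = 2*h)
O = -8 (O = 2*(-4) = -8)
(O*18)*(4 + H(4))**2 = (-8*18)*(4 + 2*4)**2 = -144*(4 + 8)**2 = -144*12**2 = -144*144 = -20736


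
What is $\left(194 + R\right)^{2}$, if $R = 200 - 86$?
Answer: $94864$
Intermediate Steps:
$R = 114$ ($R = 200 - 86 = 114$)
$\left(194 + R\right)^{2} = \left(194 + 114\right)^{2} = 308^{2} = 94864$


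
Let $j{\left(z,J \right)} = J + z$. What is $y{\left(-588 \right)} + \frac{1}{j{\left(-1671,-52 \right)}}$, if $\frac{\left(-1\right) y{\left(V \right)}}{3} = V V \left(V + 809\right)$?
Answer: $- \frac{394960312657}{1723} \approx -2.2923 \cdot 10^{8}$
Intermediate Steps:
$y{\left(V \right)} = - 3 V^{2} \left(809 + V\right)$ ($y{\left(V \right)} = - 3 V V \left(V + 809\right) = - 3 V^{2} \left(809 + V\right)$)
$y{\left(-588 \right)} + \frac{1}{j{\left(-1671,-52 \right)}} = 3 \left(-588\right)^{2} \left(-809 - -588\right) + \frac{1}{-52 - 1671} = 3 \cdot 345744 \left(-809 + 588\right) + \frac{1}{-1723} = 3 \cdot 345744 \left(-221\right) - \frac{1}{1723} = -229228272 - \frac{1}{1723} = - \frac{394960312657}{1723}$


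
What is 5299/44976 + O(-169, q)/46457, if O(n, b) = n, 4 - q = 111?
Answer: 238574699/2089450032 ≈ 0.11418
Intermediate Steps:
q = -107 (q = 4 - 1*111 = 4 - 111 = -107)
5299/44976 + O(-169, q)/46457 = 5299/44976 - 169/46457 = 238574699/2089450032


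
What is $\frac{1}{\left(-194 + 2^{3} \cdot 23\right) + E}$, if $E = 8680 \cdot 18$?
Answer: $\frac{1}{156230} \approx 6.4008 \cdot 10^{-6}$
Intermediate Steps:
$E = 156240$
$\frac{1}{\left(-194 + 2^{3} \cdot 23\right) + E} = \frac{1}{\left(-194 + 2^{3} \cdot 23\right) + 156240} = \frac{1}{\left(-194 + 8 \cdot 23\right) + 156240} = \frac{1}{\left(-194 + 184\right) + 156240} = \frac{1}{-10 + 156240} = \frac{1}{156230}$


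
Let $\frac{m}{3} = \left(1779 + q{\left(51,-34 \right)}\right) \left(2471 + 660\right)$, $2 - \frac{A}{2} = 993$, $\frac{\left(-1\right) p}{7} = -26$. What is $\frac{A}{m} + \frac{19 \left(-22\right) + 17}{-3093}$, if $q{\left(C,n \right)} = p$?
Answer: $\frac{2460052849}{18990682863} \approx 0.12954$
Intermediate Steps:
$p = 182$ ($p = \left(-7\right) \left(-26\right) = 182$)
$A = -1982$ ($A = 4 - 1986 = -1982$)
$q{\left(C,n \right)} = 182$
$m = 18419673$ ($m = 3 \left(1779 + 182\right) \left(2471 + 660\right) = 3 \cdot 1961 \cdot 3131 = 3 \cdot 6139891 = 18419673$)
$\frac{A}{m} + \frac{19 \left(-22\right) + 17}{-3093} = - \frac{1982}{18419673} + \frac{19 \left(-22\right) + 17}{-3093} = \left(-1982\right) \frac{1}{18419673} + \left(-418 + 17\right) \left(- \frac{1}{3093}\right) = - \frac{1982}{18419673} - - \frac{401}{3093} = - \frac{1982}{18419673} + \frac{401}{3093} = \frac{2460052849}{18990682863}$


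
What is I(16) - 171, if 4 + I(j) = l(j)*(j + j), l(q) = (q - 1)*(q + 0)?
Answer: 7505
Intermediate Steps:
l(q) = q*(-1 + q) (l(q) = (-1 + q)*q = q*(-1 + q))
I(j) = -4 + 2*j**2*(-1 + j) (I(j) = -4 + (j*(-1 + j))*(j + j) = -4 + (j*(-1 + j))*(2*j) = -4 + 2*j**2*(-1 + j))
I(16) - 171 = (-4 + 2*16**2*(-1 + 16)) - 171 = (-4 + 2*256*15) - 171 = (-4 + 7680) - 171 = 7676 - 171 = 7505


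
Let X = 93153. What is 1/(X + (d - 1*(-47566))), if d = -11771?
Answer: 1/128948 ≈ 7.7551e-6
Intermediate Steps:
1/(X + (d - 1*(-47566))) = 1/(93153 + (-11771 - 1*(-47566))) = 1/(93153 + (-11771 + 47566)) = 1/(93153 + 35795) = 1/128948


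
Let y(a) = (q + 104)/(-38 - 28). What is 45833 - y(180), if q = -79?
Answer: 3025003/66 ≈ 45833.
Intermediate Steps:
y(a) = -25/66 (y(a) = (-79 + 104)/(-38 - 28) = 25/(-66) = 25*(-1/66) = -25/66)
45833 - y(180) = 45833 - 1*(-25/66) = 45833 + 25/66 = 3025003/66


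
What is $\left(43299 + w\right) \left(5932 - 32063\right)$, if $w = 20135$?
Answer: $-1657593854$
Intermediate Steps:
$\left(43299 + w\right) \left(5932 - 32063\right) = \left(43299 + 20135\right) \left(5932 - 32063\right) = 63434 \left(-26131\right) = -1657593854$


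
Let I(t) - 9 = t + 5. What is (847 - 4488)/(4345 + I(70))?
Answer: -3641/4429 ≈ -0.82208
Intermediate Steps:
I(t) = 14 + t (I(t) = 9 + (t + 5) = 9 + (5 + t) = 14 + t)
(847 - 4488)/(4345 + I(70)) = (847 - 4488)/(4345 + (14 + 70)) = -3641/(4345 + 84) = -3641/4429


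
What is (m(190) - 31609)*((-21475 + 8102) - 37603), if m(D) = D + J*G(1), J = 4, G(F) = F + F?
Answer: 1601207136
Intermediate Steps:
G(F) = 2*F
m(D) = 8 + D (m(D) = D + 4*(2*1) = D + 4*2 = D + 8 = 8 + D)
(m(190) - 31609)*((-21475 + 8102) - 37603) = ((8 + 190) - 31609)*((-21475 + 8102) - 37603) = (198 - 31609)*(-13373 - 37603) = -31411*(-50976) = 1601207136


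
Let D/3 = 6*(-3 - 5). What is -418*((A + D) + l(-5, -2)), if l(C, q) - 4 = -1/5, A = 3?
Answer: 286748/5 ≈ 57350.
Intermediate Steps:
D = -144 (D = 3*(6*(-3 - 5)) = 3*(6*(-8)) = 3*(-48) = -144)
l(C, q) = 19/5 (l(C, q) = 4 - 1/5 = 4 - 1*⅕ = 4 - ⅕ = 19/5)
-418*((A + D) + l(-5, -2)) = -418*((3 - 144) + 19/5) = -418*(-141 + 19/5) = -418*(-686/5) = 286748/5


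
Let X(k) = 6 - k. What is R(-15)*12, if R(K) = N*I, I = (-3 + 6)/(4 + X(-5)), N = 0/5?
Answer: 0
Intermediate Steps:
N = 0 (N = 0*(⅕) = 0)
I = ⅕ (I = (-3 + 6)/(4 + (6 - 1*(-5))) = 3/(4 + (6 + 5)) = 3/(4 + 11) = 3/15 = 3*(1/15) = ⅕ ≈ 0.20000)
R(K) = 0 (R(K) = 0*(⅕) = 0)
R(-15)*12 = 0*12 = 0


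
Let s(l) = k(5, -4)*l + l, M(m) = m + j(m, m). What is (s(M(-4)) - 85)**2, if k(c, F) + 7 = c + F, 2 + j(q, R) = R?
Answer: 1225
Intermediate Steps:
j(q, R) = -2 + R
k(c, F) = -7 + F + c (k(c, F) = -7 + (c + F) = -7 + (F + c) = -7 + F + c)
M(m) = -2 + 2*m (M(m) = m + (-2 + m) = -2 + 2*m)
s(l) = -5*l (s(l) = (-7 - 4 + 5)*l + l = -6*l + l = -5*l)
(s(M(-4)) - 85)**2 = (-5*(-2 + 2*(-4)) - 85)**2 = (-5*(-2 - 8) - 85)**2 = (-5*(-10) - 85)**2 = (50 - 85)**2 = (-35)**2 = 1225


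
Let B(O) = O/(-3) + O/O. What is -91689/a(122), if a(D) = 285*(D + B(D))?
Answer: -7053/1805 ≈ -3.9075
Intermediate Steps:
B(O) = 1 - O/3 (B(O) = O*(-⅓) + 1 = -O/3 + 1 = 1 - O/3)
a(D) = 285 + 190*D (a(D) = 285*(D + (1 - D/3)) = 285*(1 + 2*D/3) = 285 + 190*D)
-91689/a(122) = -91689/(285 + 190*122) = -91689/(285 + 23180) = -91689/23465 = -91689*1/23465 = -7053/1805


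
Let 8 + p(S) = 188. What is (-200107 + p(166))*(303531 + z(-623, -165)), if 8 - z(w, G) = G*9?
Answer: -60982533248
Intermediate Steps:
p(S) = 180 (p(S) = -8 + 188 = 180)
z(w, G) = 8 - 9*G (z(w, G) = 8 - G*9 = 8 - 9*G)
(-200107 + p(166))*(303531 + z(-623, -165)) = (-200107 + 180)*(303531 + (8 - 9*(-165))) = -199927*(303531 + (8 + 1485)) = -199927*(303531 + 1493) = -199927*305024 = -60982533248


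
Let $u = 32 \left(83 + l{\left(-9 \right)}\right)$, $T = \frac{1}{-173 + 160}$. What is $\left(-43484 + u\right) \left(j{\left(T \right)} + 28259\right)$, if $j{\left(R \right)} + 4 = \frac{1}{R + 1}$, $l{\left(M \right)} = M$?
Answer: $- \frac{3485331367}{3} \approx -1.1618 \cdot 10^{9}$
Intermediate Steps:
$T = - \frac{1}{13}$ ($T = \frac{1}{-13} = - \frac{1}{13} \approx -0.076923$)
$j{\left(R \right)} = -4 + \frac{1}{1 + R}$ ($j{\left(R \right)} = -4 + \frac{1}{R + 1} = -4 + \frac{1}{1 + R}$)
$u = 2368$ ($u = 32 \left(83 - 9\right) = 32 \cdot 74 = 2368$)
$\left(-43484 + u\right) \left(j{\left(T \right)} + 28259\right) = \left(-43484 + 2368\right) \left(\frac{-3 - - \frac{4}{13}}{1 - \frac{1}{13}} + 28259\right) = - 41116 \left(\frac{-3 + \frac{4}{13}}{\frac{12}{13}} + 28259\right) = - 41116 \left(\frac{13}{12} \left(- \frac{35}{13}\right) + 28259\right) = - 41116 \left(- \frac{35}{12} + 28259\right) = \left(-41116\right) \frac{339073}{12} = - \frac{3485331367}{3}$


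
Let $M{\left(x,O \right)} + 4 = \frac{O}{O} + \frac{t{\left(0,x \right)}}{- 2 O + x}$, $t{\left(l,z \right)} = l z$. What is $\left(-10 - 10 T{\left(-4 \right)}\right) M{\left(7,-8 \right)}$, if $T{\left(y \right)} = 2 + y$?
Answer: $-30$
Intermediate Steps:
$M{\left(x,O \right)} = -3$ ($M{\left(x,O \right)} = -4 + \left(\frac{O}{O} + \frac{0 x}{- 2 O + x}\right) = -4 + \left(1 + \frac{0}{x - 2 O}\right) = -4 + \left(1 + 0\right) = -4 + 1 = -3$)
$\left(-10 - 10 T{\left(-4 \right)}\right) M{\left(7,-8 \right)} = \left(-10 - 10 \left(2 - 4\right)\right) \left(-3\right) = \left(-10 - -20\right) \left(-3\right) = \left(-10 + 20\right) \left(-3\right) = 10 \left(-3\right) = -30$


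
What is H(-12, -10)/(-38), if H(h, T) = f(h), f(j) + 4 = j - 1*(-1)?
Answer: 15/38 ≈ 0.39474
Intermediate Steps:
f(j) = -3 + j (f(j) = -4 + (j - 1*(-1)) = -4 + (j + 1) = -4 + (1 + j) = -3 + j)
H(h, T) = -3 + h
H(-12, -10)/(-38) = (-3 - 12)/(-38) = -15*(-1/38) = 15/38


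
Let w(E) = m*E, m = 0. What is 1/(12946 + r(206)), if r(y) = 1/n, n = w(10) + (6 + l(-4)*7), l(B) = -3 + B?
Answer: 43/556677 ≈ 7.7244e-5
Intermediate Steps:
w(E) = 0 (w(E) = 0*E = 0)
n = -43 (n = 0 + (6 + (-3 - 4)*7) = 0 + (6 - 7*7) = 0 + (6 - 49) = 0 - 43 = -43)
r(y) = -1/43 (r(y) = 1/(-43) = -1/43)
1/(12946 + r(206)) = 1/(12946 - 1/43) = 1/(556677/43) = 43/556677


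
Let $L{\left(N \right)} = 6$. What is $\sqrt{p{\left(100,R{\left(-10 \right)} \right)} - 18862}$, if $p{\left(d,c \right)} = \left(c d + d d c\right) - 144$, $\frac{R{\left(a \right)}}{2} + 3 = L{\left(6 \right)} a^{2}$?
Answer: $\sqrt{12040394} \approx 3469.9$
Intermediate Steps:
$R{\left(a \right)} = -6 + 12 a^{2}$ ($R{\left(a \right)} = -6 + 2 \cdot 6 a^{2} = -6 + 12 a^{2}$)
$p{\left(d,c \right)} = -144 + c d + c d^{2}$ ($p{\left(d,c \right)} = \left(c d + d^{2} c\right) - 144 = \left(c d + c d^{2}\right) - 144 = -144 + c d + c d^{2}$)
$\sqrt{p{\left(100,R{\left(-10 \right)} \right)} - 18862} = \sqrt{\left(-144 + \left(-6 + 12 \left(-10\right)^{2}\right) 100 + \left(-6 + 12 \left(-10\right)^{2}\right) 100^{2}\right) - 18862} = \sqrt{\left(-144 + \left(-6 + 12 \cdot 100\right) 100 + \left(-6 + 12 \cdot 100\right) 10000\right) - 18862} = \sqrt{\left(-144 + \left(-6 + 1200\right) 100 + \left(-6 + 1200\right) 10000\right) - 18862} = \sqrt{\left(-144 + 1194 \cdot 100 + 1194 \cdot 10000\right) - 18862} = \sqrt{\left(-144 + 119400 + 11940000\right) - 18862} = \sqrt{12059256 - 18862} = \sqrt{12040394}$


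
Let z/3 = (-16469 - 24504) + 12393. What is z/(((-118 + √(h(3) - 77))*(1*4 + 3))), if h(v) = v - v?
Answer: 3372440/32669 + 28580*I*√77/32669 ≈ 103.23 + 7.6767*I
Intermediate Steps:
h(v) = 0
z = -85740 (z = 3*((-16469 - 24504) + 12393) = 3*(-40973 + 12393) = 3*(-28580) = -85740)
z/(((-118 + √(h(3) - 77))*(1*4 + 3))) = -85740*1/((-118 + √(0 - 77))*(1*4 + 3)) = -85740*1/((-118 + √(-77))*(4 + 3)) = -85740*1/(7*(-118 + I*√77)) = -85740/(-826 + 7*I*√77)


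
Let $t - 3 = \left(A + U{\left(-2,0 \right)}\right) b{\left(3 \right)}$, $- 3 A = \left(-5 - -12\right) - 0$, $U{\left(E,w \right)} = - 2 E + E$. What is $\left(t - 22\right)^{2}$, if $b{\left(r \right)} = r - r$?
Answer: $361$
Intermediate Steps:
$b{\left(r \right)} = 0$
$U{\left(E,w \right)} = - E$
$A = - \frac{7}{3}$ ($A = - \frac{\left(-5 - -12\right) - 0}{3} = - \frac{\left(-5 + 12\right) + 0}{3} = - \frac{7 + 0}{3} = \left(- \frac{1}{3}\right) 7 = - \frac{7}{3} \approx -2.3333$)
$t = 3$ ($t = 3 + \left(- \frac{7}{3} - -2\right) 0 = 3 + \left(- \frac{7}{3} + 2\right) 0 = 3 - 0 = 3 + 0 = 3$)
$\left(t - 22\right)^{2} = \left(3 - 22\right)^{2} = \left(-19\right)^{2} = 361$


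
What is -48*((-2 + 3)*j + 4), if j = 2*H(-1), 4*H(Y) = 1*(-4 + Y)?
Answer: -72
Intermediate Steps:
H(Y) = -1 + Y/4 (H(Y) = (1*(-4 + Y))/4 = (-4 + Y)/4 = -1 + Y/4)
j = -5/2 (j = 2*(-1 + (1/4)*(-1)) = 2*(-1 - 1/4) = 2*(-5/4) = -5/2 ≈ -2.5000)
-48*((-2 + 3)*j + 4) = -48*((-2 + 3)*(-5/2) + 4) = -48*(1*(-5/2) + 4) = -48*(-5/2 + 4) = -48*3/2 = -72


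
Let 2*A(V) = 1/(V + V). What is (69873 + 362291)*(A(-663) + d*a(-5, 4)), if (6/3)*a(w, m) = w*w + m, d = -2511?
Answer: -10432222337795/663 ≈ -1.5735e+10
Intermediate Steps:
a(w, m) = m/2 + w²/2 (a(w, m) = (w*w + m)/2 = (w² + m)/2 = (m + w²)/2 = m/2 + w²/2)
A(V) = 1/(4*V) (A(V) = 1/(2*(V + V)) = 1/(2*((2*V))) = (1/(2*V))/2 = 1/(4*V))
(69873 + 362291)*(A(-663) + d*a(-5, 4)) = (69873 + 362291)*((¼)/(-663) - 2511*((½)*4 + (½)*(-5)²)) = 432164*((¼)*(-1/663) - 2511*(2 + (½)*25)) = 432164*(-1/2652 - 2511*(2 + 25/2)) = 432164*(-1/2652 - 2511*29/2) = 432164*(-1/2652 - 72819/2) = 432164*(-96557995/2652) = -10432222337795/663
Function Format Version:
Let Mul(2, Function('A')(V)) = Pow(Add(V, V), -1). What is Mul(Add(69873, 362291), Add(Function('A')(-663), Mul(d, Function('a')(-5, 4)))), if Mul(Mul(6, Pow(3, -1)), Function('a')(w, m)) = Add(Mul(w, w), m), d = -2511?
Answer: Rational(-10432222337795, 663) ≈ -1.5735e+10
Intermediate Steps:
Function('a')(w, m) = Add(Mul(Rational(1, 2), m), Mul(Rational(1, 2), Pow(w, 2))) (Function('a')(w, m) = Mul(Rational(1, 2), Add(Mul(w, w), m)) = Mul(Rational(1, 2), Add(Pow(w, 2), m)) = Mul(Rational(1, 2), Add(m, Pow(w, 2))) = Add(Mul(Rational(1, 2), m), Mul(Rational(1, 2), Pow(w, 2))))
Function('A')(V) = Mul(Rational(1, 4), Pow(V, -1)) (Function('A')(V) = Mul(Rational(1, 2), Pow(Add(V, V), -1)) = Mul(Rational(1, 2), Pow(Mul(2, V), -1)) = Mul(Rational(1, 2), Mul(Rational(1, 2), Pow(V, -1))) = Mul(Rational(1, 4), Pow(V, -1)))
Mul(Add(69873, 362291), Add(Function('A')(-663), Mul(d, Function('a')(-5, 4)))) = Mul(Add(69873, 362291), Add(Mul(Rational(1, 4), Pow(-663, -1)), Mul(-2511, Add(Mul(Rational(1, 2), 4), Mul(Rational(1, 2), Pow(-5, 2)))))) = Mul(432164, Add(Mul(Rational(1, 4), Rational(-1, 663)), Mul(-2511, Add(2, Mul(Rational(1, 2), 25))))) = Mul(432164, Add(Rational(-1, 2652), Mul(-2511, Add(2, Rational(25, 2))))) = Mul(432164, Add(Rational(-1, 2652), Mul(-2511, Rational(29, 2)))) = Mul(432164, Add(Rational(-1, 2652), Rational(-72819, 2))) = Mul(432164, Rational(-96557995, 2652)) = Rational(-10432222337795, 663)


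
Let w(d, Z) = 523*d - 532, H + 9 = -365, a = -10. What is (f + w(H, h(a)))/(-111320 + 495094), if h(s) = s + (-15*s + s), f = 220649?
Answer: 24515/383774 ≈ 0.063879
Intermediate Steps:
H = -374 (H = -9 - 365 = -374)
h(s) = -13*s (h(s) = s - 14*s = -13*s)
w(d, Z) = -532 + 523*d
(f + w(H, h(a)))/(-111320 + 495094) = (220649 + (-532 + 523*(-374)))/(-111320 + 495094) = (220649 + (-532 - 195602))/383774 = (220649 - 196134)*(1/383774) = 24515*(1/383774) = 24515/383774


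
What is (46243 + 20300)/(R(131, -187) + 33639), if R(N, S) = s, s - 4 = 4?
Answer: 66543/33647 ≈ 1.9777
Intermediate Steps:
s = 8 (s = 4 + 4 = 8)
R(N, S) = 8
(46243 + 20300)/(R(131, -187) + 33639) = (46243 + 20300)/(8 + 33639) = 66543/33647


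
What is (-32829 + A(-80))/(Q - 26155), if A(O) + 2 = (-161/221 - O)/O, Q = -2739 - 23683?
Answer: 580469599/929561360 ≈ 0.62446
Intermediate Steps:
Q = -26422
A(O) = -2 + (-161/221 - O)/O
(-32829 + A(-80))/(Q - 26155) = (-32829 + (-3 - 161/221/(-80)))/(-26422 - 26155) = (-32829 + (-3 - 161/221*(-1/80)))/(-52577) = (-32829 + (-3 + 161/17680))*(-1/52577) = (-32829 - 52879/17680)*(-1/52577) = -580469599/17680*(-1/52577) = 580469599/929561360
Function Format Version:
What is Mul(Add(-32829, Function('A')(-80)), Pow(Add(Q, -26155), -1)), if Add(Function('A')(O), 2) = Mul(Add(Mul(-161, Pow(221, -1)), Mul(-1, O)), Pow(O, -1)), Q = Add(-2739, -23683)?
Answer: Rational(580469599, 929561360) ≈ 0.62446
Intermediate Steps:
Q = -26422
Function('A')(O) = Add(-2, Mul(Pow(O, -1), Add(Rational(-161, 221), Mul(-1, O)))) (Function('A')(O) = Add(-2, Mul(Add(Mul(-161, Pow(221, -1)), Mul(-1, O)), Pow(O, -1))) = Add(-2, Mul(Add(Mul(-161, Rational(1, 221)), Mul(-1, O)), Pow(O, -1))) = Add(-2, Mul(Add(Rational(-161, 221), Mul(-1, O)), Pow(O, -1))) = Add(-2, Mul(Pow(O, -1), Add(Rational(-161, 221), Mul(-1, O)))))
Mul(Add(-32829, Function('A')(-80)), Pow(Add(Q, -26155), -1)) = Mul(Add(-32829, Add(-3, Mul(Rational(-161, 221), Pow(-80, -1)))), Pow(Add(-26422, -26155), -1)) = Mul(Add(-32829, Add(-3, Mul(Rational(-161, 221), Rational(-1, 80)))), Pow(-52577, -1)) = Mul(Add(-32829, Add(-3, Rational(161, 17680))), Rational(-1, 52577)) = Mul(Add(-32829, Rational(-52879, 17680)), Rational(-1, 52577)) = Mul(Rational(-580469599, 17680), Rational(-1, 52577)) = Rational(580469599, 929561360)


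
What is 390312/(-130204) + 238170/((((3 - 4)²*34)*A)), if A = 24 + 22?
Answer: 223531167/1497346 ≈ 149.28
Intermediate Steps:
A = 46
390312/(-130204) + 238170/((((3 - 4)²*34)*A)) = 390312/(-130204) + 238170/((((3 - 4)²*34)*46)) = 390312*(-1/130204) + 238170/((((-1)²*34)*46)) = -97578/32551 + 238170/(((1*34)*46)) = -97578/32551 + 238170/((34*46)) = -97578/32551 + 238170/1564 = -97578/32551 + 238170*(1/1564) = -97578/32551 + 7005/46 = 223531167/1497346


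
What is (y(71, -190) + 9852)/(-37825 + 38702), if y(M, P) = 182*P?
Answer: -24728/877 ≈ -28.196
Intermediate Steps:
(y(71, -190) + 9852)/(-37825 + 38702) = (182*(-190) + 9852)/(-37825 + 38702) = (-34580 + 9852)/877 = -24728*1/877 = -24728/877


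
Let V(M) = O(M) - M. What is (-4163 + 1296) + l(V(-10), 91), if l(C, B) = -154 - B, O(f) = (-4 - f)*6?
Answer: -3112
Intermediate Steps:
O(f) = -24 - 6*f
V(M) = -24 - 7*M (V(M) = (-24 - 6*M) - M = -24 - 7*M)
(-4163 + 1296) + l(V(-10), 91) = (-4163 + 1296) + (-154 - 1*91) = -2867 + (-154 - 91) = -2867 - 245 = -3112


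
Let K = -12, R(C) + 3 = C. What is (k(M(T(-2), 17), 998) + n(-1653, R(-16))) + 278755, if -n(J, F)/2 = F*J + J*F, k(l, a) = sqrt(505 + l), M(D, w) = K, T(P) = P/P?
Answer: 153127 + sqrt(493) ≈ 1.5315e+5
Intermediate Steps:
R(C) = -3 + C
T(P) = 1
M(D, w) = -12
n(J, F) = -4*F*J (n(J, F) = -2*(F*J + J*F) = -2*(F*J + F*J) = -4*F*J)
(k(M(T(-2), 17), 998) + n(-1653, R(-16))) + 278755 = (sqrt(505 - 12) - 4*(-3 - 16)*(-1653)) + 278755 = (sqrt(493) - 4*(-19)*(-1653)) + 278755 = (sqrt(493) - 125628) + 278755 = (-125628 + sqrt(493)) + 278755 = 153127 + sqrt(493)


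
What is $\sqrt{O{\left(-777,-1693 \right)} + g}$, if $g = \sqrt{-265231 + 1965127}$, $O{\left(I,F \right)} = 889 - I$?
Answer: $\sqrt{1666 + 2 \sqrt{424974}} \approx 54.496$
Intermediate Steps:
$g = 2 \sqrt{424974}$ ($g = \sqrt{1699896} = 2 \sqrt{424974} \approx 1303.8$)
$\sqrt{O{\left(-777,-1693 \right)} + g} = \sqrt{\left(889 - -777\right) + 2 \sqrt{424974}} = \sqrt{\left(889 + 777\right) + 2 \sqrt{424974}} = \sqrt{1666 + 2 \sqrt{424974}}$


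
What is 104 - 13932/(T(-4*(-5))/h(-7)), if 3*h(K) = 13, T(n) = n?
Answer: -14573/5 ≈ -2914.6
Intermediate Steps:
h(K) = 13/3 (h(K) = (⅓)*13 = 13/3)
104 - 13932/(T(-4*(-5))/h(-7)) = 104 - 13932/((-4*(-5))/(13/3)) = 104 - 13932/(20*(3/13)) = 104 - 13932/60/13 = 104 - 13932*13/60 = 104 - 129*117/5 = 104 - 15093/5 = -14573/5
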